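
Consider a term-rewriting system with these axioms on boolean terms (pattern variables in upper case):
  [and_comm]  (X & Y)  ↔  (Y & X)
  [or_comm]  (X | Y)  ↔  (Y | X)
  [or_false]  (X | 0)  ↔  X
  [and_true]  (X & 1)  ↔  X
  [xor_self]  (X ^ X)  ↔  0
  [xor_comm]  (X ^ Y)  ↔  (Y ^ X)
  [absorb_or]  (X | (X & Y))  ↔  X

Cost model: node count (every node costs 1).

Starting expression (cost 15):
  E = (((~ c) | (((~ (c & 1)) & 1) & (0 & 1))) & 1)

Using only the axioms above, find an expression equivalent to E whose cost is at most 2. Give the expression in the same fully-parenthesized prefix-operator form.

(~ c)   [cost 2]

(1) (((~ c) | (((~ (c & 1)) & 1) & (0 & 1))) & 1)  =[and_true →]=  ((~ c) | (((~ (c & 1)) & 1) & (0 & 1)))
(2) (0 & 1)  =[and_true →]=  0    ⊢ ((~ c) | (((~ (c & 1)) & 1) & 0))
(3) ((~ (c & 1)) & 1)  =[and_true →]=  (~ (c & 1))    ⊢ ((~ c) | ((~ (c & 1)) & 0))
(4) (c & 1)  =[and_true →]=  c    ⊢ ((~ c) | ((~ c) & 0))
(5) ((~ c) | ((~ c) & 0))  =[absorb_or →]=  (~ c)    ⊢ cost 2, within 2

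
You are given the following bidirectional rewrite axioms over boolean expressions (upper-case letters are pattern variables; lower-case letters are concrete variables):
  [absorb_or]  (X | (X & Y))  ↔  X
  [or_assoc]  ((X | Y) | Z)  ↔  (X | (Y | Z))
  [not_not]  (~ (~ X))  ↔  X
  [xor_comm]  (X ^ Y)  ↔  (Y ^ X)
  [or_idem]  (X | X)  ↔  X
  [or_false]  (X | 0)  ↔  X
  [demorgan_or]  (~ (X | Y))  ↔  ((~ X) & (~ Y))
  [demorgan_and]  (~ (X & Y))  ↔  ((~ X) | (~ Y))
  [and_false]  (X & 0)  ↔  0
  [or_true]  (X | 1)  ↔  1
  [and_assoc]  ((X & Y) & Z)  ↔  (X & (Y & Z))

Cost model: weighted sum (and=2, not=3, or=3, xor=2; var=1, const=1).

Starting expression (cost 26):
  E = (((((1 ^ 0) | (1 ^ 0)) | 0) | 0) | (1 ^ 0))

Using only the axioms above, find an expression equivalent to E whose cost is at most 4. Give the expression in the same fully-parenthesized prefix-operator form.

(1 ^ 0)   [cost 4]

1. [or_false →] ((((1 ^ 0) | (1 ^ 0)) | 0) | 0)  →  (((1 ^ 0) | (1 ^ 0)) | 0);  E = ((((1 ^ 0) | (1 ^ 0)) | 0) | (1 ^ 0))
2. [or_idem →] ((1 ^ 0) | (1 ^ 0))  →  (1 ^ 0);  E = (((1 ^ 0) | 0) | (1 ^ 0))
3. [or_false →] ((1 ^ 0) | 0)  →  (1 ^ 0);  E = ((1 ^ 0) | (1 ^ 0))
4. [or_idem →] ((1 ^ 0) | (1 ^ 0))  →  (1 ^ 0);  cost 4 ≤ 4, done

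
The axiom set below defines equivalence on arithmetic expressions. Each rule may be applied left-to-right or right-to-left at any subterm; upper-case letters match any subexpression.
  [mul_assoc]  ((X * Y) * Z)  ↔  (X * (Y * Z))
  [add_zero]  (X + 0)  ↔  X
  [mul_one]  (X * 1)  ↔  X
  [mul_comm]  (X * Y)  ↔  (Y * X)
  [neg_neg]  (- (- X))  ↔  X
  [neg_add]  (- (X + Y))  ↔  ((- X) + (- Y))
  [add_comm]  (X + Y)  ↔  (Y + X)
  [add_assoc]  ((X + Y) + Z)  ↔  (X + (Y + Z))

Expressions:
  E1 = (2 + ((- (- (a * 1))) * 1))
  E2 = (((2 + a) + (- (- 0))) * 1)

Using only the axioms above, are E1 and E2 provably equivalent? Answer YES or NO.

(1) (a * 1)  =[mul_one →]=  a    ⊢ (2 + ((- (- a)) * 1))
(2) ((- (- a)) * 1)  =[mul_one →]=  (- (- a))    ⊢ (2 + (- (- a)))
(3) (- (- a))  =[neg_neg →]=  a    ⊢ (2 + a)
(4) (2 + a)  =[add_zero ←]=  ((2 + a) + 0)
(5) 0  =[neg_neg ←]=  (- (- 0))    ⊢ ((2 + a) + (- (- 0)))
(6) ((2 + a) + (- (- 0)))  =[mul_one ←]=  (((2 + a) + (- (- 0))) * 1)    ⊢ E2

YES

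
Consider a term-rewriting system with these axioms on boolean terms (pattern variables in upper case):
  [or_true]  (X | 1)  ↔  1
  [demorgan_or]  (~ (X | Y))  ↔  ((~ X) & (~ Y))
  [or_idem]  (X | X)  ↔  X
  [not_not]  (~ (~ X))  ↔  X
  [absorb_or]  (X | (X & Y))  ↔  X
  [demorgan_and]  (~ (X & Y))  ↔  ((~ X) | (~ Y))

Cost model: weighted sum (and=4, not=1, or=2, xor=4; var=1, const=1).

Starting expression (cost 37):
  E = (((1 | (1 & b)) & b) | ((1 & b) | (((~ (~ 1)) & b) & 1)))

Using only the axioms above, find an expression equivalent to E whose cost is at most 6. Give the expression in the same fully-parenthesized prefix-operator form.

(1 & b)   [cost 6]

step 1: not_not (→) rewrites (~ (~ 1)) into 1, now (((1 | (1 & b)) & b) | ((1 & b) | ((1 & b) & 1)))
step 2: absorb_or (→) rewrites ((1 & b) | ((1 & b) & 1)) into (1 & b), now (((1 | (1 & b)) & b) | (1 & b))
step 3: absorb_or (→) rewrites (1 | (1 & b)) into 1, now ((1 & b) | (1 & b))
step 4: or_idem (→) rewrites ((1 & b) | (1 & b)) into (1 & b), reaching cost 6 (bound 6)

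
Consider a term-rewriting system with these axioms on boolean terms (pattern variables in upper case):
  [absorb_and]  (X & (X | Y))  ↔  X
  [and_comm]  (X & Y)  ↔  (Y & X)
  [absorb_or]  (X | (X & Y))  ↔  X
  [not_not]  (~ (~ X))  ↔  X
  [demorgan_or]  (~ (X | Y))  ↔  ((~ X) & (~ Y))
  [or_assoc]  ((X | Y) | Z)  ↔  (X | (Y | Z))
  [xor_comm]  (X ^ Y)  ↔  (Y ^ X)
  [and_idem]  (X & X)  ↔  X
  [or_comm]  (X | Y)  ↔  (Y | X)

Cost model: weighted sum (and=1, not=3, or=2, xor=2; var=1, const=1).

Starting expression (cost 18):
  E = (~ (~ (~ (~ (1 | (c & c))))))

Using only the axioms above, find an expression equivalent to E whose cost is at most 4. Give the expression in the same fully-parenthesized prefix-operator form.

(1 | c)   [cost 4]

(1) (~ (~ (~ (~ (1 | (c & c))))))  =[not_not →]=  (~ (~ (1 | (c & c))))
(2) (~ (~ (1 | (c & c))))  =[not_not →]=  (1 | (c & c))
(3) (c & c)  =[and_idem →]=  c    ⊢ cost 4, within 4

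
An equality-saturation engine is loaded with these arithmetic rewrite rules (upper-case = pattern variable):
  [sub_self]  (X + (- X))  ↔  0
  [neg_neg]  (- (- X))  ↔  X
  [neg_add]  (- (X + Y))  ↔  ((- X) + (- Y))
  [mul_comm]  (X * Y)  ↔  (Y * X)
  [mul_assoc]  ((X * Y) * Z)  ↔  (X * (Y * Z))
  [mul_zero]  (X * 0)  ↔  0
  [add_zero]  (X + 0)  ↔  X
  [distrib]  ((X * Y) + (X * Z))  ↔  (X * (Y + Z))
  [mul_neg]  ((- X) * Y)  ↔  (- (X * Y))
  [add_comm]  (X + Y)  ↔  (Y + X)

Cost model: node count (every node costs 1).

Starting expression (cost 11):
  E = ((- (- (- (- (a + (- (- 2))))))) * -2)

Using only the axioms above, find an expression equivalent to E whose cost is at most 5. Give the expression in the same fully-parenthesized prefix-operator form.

((a + 2) * -2)   [cost 5]

1. [neg_neg →] (- (- 2))  →  2;  E = ((- (- (- (- (a + 2))))) * -2)
2. [neg_neg →] (- (- (a + 2)))  →  (a + 2);  E = ((- (- (a + 2))) * -2)
3. [neg_neg →] (- (- (a + 2)))  →  (a + 2);  cost 5 ≤ 5, done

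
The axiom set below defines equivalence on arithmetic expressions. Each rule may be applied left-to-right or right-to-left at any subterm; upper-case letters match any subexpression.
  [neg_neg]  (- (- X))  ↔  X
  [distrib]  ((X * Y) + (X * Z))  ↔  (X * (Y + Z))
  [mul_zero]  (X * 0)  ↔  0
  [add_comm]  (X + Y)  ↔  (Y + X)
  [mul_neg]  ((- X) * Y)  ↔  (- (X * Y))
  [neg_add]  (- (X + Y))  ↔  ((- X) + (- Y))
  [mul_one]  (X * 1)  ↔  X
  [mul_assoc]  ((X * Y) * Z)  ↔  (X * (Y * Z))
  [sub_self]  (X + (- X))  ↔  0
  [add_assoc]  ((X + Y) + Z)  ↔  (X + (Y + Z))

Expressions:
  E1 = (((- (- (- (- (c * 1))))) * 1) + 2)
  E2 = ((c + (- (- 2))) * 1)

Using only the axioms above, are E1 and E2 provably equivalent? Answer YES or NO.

1. [neg_neg →] (- (- (- (- (c * 1)))))  →  (- (- (c * 1)));  E1 = (((- (- (c * 1))) * 1) + 2)
2. [mul_one →] ((- (- (c * 1))) * 1)  →  (- (- (c * 1)));  E1 = ((- (- (c * 1))) + 2)
3. [neg_neg →] (- (- (c * 1)))  →  (c * 1);  E1 = ((c * 1) + 2)
4. [mul_one →] (c * 1)  →  c;  E1 = (c + 2)
5. [mul_one ←] (c + 2)  →  ((c + 2) * 1)
6. [neg_neg ←] 2  →  (- (- 2));  this is E2

YES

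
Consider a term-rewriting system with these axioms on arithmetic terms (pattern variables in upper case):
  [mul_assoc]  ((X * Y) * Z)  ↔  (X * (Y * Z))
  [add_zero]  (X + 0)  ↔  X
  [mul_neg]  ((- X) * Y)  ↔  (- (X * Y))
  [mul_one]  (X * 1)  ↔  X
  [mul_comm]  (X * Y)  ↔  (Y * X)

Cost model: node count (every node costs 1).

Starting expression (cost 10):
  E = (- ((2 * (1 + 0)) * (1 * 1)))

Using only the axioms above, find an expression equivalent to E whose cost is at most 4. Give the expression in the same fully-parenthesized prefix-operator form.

step 1: mul_one (→) rewrites (1 * 1) into 1, now (- ((2 * (1 + 0)) * 1))
step 2: add_zero (→) rewrites (1 + 0) into 1, now (- ((2 * 1) * 1))
step 3: mul_one (→) rewrites ((2 * 1) * 1) into (2 * 1), reaching cost 4 (bound 4)

(- (2 * 1))   [cost 4]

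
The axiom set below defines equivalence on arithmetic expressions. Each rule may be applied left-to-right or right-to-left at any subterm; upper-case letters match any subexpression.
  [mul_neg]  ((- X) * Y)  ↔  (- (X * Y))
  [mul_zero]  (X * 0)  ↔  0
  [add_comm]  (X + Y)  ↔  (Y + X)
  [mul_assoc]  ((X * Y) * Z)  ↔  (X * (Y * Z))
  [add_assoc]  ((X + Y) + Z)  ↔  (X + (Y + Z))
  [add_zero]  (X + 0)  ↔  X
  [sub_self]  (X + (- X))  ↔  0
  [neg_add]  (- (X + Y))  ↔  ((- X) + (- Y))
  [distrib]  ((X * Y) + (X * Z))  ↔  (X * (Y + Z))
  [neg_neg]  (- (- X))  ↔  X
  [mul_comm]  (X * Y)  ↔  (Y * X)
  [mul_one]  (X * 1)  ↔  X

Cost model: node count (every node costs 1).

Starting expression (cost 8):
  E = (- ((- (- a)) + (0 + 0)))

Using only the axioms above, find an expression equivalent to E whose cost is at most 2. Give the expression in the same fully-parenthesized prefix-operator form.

(- a)   [cost 2]

(1) (- (- a))  =[neg_neg →]=  a    ⊢ (- (a + (0 + 0)))
(2) (0 + 0)  =[add_zero →]=  0    ⊢ (- (a + 0))
(3) (a + 0)  =[add_zero →]=  a    ⊢ cost 2, within 2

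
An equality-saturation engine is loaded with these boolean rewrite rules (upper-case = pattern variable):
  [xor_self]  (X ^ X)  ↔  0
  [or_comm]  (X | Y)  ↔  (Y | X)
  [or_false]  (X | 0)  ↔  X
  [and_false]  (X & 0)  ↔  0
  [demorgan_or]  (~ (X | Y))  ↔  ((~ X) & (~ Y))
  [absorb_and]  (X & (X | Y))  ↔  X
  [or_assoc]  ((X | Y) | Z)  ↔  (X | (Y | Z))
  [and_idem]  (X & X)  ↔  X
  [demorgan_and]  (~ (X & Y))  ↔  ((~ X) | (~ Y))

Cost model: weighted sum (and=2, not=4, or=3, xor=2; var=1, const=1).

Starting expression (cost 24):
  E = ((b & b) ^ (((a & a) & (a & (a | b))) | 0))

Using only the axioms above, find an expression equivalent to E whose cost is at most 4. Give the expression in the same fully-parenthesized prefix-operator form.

step 1: absorb_and (→) rewrites (a & (a | b)) into a, now ((b & b) ^ (((a & a) & a) | 0))
step 2: and_idem (→) rewrites (a & a) into a, now ((b & b) ^ ((a & a) | 0))
step 3: and_idem (→) rewrites (a & a) into a, now ((b & b) ^ (a | 0))
step 4: or_false (→) rewrites (a | 0) into a, now ((b & b) ^ a)
step 5: and_idem (→) rewrites (b & b) into b, reaching cost 4 (bound 4)

(b ^ a)   [cost 4]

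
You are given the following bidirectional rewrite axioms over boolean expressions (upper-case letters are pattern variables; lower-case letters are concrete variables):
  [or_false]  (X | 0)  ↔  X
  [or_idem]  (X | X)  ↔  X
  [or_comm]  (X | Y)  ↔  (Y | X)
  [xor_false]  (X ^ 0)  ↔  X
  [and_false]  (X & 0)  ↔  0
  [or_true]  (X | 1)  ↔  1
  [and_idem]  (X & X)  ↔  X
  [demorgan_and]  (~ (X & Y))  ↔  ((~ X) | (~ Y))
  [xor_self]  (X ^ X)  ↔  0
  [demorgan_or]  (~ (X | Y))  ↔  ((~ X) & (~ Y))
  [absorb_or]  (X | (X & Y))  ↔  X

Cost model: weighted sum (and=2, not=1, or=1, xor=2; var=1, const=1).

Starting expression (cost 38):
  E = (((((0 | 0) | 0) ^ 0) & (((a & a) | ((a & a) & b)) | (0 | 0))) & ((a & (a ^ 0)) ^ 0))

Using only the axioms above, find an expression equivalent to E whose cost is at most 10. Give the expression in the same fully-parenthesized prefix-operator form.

step 1: absorb_or (→) rewrites ((a & a) | ((a & a) & b)) into (a & a), now (((((0 | 0) | 0) ^ 0) & ((a & a) | (0 | 0))) & ((a & (a ^ 0)) ^ 0))
step 2: xor_false (→) rewrites (((0 | 0) | 0) ^ 0) into ((0 | 0) | 0), now ((((0 | 0) | 0) & ((a & a) | (0 | 0))) & ((a & (a ^ 0)) ^ 0))
step 3: or_idem (→) rewrites (0 | 0) into 0, now (((0 | 0) & ((a & a) | (0 | 0))) & ((a & (a ^ 0)) ^ 0))
step 4: or_idem (→) rewrites (0 | 0) into 0, now ((0 & ((a & a) | (0 | 0))) & ((a & (a ^ 0)) ^ 0))
step 5: xor_false (→) rewrites (a ^ 0) into a, now ((0 & ((a & a) | (0 | 0))) & ((a & a) ^ 0))
step 6: and_idem (→) rewrites (a & a) into a, now ((0 & ((a & a) | (0 | 0))) & (a ^ 0))
step 7: and_idem (→) rewrites (a & a) into a, now ((0 & (a | (0 | 0))) & (a ^ 0))
step 8: or_idem (→) rewrites (0 | 0) into 0, now ((0 & (a | 0)) & (a ^ 0))
step 9: or_false (→) rewrites (a | 0) into a, reaching cost 10 (bound 10)

((0 & a) & (a ^ 0))   [cost 10]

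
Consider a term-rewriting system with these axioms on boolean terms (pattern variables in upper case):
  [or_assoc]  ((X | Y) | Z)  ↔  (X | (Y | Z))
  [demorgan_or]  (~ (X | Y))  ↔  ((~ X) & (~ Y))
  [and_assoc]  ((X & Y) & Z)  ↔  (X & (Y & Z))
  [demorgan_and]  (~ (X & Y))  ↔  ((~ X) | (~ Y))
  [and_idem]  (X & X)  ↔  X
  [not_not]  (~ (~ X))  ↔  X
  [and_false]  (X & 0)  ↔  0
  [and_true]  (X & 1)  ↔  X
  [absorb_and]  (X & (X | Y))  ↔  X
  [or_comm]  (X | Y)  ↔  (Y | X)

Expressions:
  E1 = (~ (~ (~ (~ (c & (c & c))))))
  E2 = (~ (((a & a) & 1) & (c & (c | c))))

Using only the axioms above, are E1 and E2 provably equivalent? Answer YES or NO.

The axioms are sound identities: if E1 ↔* E2 then E1 and E2 evaluate identically under any assignment.
Under a=0, c=0: E1 evaluates to 0, E2 to 1. Distinct ⇒ no rewrite sequence connects them.

NO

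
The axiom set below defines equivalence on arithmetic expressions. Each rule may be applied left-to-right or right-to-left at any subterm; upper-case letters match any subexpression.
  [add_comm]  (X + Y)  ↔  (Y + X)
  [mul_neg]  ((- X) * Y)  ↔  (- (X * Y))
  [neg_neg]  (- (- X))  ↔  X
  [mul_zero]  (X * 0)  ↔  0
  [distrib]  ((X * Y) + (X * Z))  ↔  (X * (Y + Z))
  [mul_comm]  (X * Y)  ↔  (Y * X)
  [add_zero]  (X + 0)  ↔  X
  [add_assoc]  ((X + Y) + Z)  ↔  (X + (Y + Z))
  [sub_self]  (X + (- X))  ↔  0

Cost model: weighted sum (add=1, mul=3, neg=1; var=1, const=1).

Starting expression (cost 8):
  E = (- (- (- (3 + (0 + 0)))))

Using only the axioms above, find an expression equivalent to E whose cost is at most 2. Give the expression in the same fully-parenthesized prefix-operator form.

(- 3)   [cost 2]

step 1: add_zero (→) rewrites (0 + 0) into 0, now (- (- (- (3 + 0))))
step 2: neg_neg (→) rewrites (- (- (- (3 + 0)))) into (- (3 + 0))
step 3: add_zero (→) rewrites (3 + 0) into 3, reaching cost 2 (bound 2)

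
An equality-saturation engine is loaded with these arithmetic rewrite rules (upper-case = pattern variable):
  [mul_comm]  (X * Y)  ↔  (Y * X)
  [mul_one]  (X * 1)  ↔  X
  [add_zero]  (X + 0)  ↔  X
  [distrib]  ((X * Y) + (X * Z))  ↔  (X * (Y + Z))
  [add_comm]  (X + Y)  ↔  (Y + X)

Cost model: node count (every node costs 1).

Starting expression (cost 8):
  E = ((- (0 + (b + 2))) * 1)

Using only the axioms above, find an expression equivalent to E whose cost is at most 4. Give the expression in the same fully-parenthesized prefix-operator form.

(- (b + 2))   [cost 4]

step 1: mul_one (→) rewrites ((- (0 + (b + 2))) * 1) into (- (0 + (b + 2)))
step 2: add_comm (→) rewrites (0 + (b + 2)) into ((b + 2) + 0), now (- ((b + 2) + 0))
step 3: add_zero (→) rewrites ((b + 2) + 0) into (b + 2), reaching cost 4 (bound 4)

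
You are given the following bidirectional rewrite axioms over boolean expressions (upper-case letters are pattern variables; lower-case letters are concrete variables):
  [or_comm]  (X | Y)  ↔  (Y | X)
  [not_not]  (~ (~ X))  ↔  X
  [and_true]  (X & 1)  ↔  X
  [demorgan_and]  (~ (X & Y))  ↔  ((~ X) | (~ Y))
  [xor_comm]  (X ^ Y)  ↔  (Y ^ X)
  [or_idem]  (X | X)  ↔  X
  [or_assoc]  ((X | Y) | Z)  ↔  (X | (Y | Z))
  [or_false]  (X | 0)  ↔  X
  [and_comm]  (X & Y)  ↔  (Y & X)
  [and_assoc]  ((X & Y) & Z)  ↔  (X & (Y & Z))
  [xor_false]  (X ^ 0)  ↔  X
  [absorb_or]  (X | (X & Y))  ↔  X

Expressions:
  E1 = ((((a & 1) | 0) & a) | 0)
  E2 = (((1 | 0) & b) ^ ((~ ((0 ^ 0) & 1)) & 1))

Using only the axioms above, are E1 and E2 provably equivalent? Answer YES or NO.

NO

All listed rules preserve value, hence provable equivalence implies equal values everywhere; look for a separating assignment.
a=0, b=0 gives E1 ↦ 0, E2 ↦ 1; values differ ⇒ not provably equivalent.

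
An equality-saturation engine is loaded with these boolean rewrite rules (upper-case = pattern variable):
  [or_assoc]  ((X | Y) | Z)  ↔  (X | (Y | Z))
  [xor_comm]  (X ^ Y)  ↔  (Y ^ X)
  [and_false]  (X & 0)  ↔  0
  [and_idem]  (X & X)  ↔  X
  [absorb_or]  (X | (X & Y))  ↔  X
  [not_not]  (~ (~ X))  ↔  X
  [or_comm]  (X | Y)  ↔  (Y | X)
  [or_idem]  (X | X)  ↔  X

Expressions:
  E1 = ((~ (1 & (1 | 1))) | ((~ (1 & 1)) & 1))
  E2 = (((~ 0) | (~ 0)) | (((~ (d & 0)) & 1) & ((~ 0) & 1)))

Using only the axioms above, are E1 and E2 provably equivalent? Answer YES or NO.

Every axiom is a valid identity, so a rewrite proof would force E1 and E2 to agree under every assignment.
At d=0: E1 = 0 but E2 = 1; they differ, so no derivation exists.

NO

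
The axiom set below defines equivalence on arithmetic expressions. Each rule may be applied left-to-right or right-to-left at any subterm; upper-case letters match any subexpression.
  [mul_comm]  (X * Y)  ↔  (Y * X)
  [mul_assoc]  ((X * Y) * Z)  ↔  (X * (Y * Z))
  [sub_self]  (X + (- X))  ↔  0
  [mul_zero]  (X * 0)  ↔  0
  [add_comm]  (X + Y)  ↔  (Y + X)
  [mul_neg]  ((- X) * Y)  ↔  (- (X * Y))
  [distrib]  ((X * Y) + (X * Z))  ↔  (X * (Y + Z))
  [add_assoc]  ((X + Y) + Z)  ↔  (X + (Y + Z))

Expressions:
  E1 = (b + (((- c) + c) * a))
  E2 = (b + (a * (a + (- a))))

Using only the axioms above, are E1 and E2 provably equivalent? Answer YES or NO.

YES

1. [mul_comm →] (((- c) + c) * a)  →  (a * ((- c) + c));  E1 = (b + (a * ((- c) + c)))
2. [add_comm →] ((- c) + c)  →  (c + (- c));  E1 = (b + (a * (c + (- c))))
3. [sub_self →] (c + (- c))  →  0;  E1 = (b + (a * 0))
4. [mul_comm →] (a * 0)  →  (0 * a);  E1 = (b + (0 * a))
5. [sub_self ←] 0  →  (a + (- a));  E1 = (b + ((a + (- a)) * a))
6. [mul_comm →] ((a + (- a)) * a)  →  (a * (a + (- a)));  this is E2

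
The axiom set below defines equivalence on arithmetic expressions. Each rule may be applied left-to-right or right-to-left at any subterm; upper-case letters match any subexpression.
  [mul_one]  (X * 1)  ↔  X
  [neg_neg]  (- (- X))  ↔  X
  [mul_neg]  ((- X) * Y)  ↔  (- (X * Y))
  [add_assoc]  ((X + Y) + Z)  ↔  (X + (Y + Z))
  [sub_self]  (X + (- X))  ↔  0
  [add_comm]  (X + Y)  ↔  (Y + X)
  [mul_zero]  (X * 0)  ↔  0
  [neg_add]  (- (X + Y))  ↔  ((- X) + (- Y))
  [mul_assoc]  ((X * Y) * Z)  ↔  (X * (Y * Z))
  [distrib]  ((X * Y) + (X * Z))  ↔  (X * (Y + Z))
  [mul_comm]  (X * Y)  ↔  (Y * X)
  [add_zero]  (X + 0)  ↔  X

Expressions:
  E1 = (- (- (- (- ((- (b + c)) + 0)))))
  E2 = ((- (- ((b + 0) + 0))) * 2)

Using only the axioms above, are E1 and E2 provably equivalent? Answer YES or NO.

Every axiom is a valid identity, so a rewrite proof would force E1 and E2 to agree under every assignment.
At b=0, c=1: E1 = -1 but E2 = 0; they differ, so no derivation exists.

NO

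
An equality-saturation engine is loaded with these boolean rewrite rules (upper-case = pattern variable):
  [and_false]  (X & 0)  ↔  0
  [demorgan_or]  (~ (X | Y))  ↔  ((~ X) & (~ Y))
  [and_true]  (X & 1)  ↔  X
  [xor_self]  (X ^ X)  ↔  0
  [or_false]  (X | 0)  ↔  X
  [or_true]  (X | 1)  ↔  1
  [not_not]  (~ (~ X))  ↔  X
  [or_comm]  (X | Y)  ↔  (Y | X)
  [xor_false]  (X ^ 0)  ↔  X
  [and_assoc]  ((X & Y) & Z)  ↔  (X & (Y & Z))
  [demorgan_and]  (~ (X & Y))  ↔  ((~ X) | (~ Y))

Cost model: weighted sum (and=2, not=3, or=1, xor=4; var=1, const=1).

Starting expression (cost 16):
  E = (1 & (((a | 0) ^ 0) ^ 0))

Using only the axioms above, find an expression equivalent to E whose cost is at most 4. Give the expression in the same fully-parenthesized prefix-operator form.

(1 & a)   [cost 4]

1. [or_false →] (a | 0)  →  a;  E = (1 & ((a ^ 0) ^ 0))
2. [xor_false →] ((a ^ 0) ^ 0)  →  (a ^ 0);  E = (1 & (a ^ 0))
3. [xor_false →] (a ^ 0)  →  a;  cost 4 ≤ 4, done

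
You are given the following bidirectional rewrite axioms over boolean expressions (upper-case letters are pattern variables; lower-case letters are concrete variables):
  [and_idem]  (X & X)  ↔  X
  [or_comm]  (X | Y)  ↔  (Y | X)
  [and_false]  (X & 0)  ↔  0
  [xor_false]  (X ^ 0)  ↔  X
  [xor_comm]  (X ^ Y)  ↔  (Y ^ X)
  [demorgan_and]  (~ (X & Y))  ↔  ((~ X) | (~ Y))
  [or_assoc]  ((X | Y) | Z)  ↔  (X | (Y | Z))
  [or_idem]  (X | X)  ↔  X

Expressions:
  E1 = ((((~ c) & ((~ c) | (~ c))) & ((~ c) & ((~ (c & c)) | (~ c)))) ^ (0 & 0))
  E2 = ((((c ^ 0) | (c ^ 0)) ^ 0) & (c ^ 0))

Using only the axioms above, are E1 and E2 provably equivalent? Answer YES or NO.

The axioms are sound identities: if E1 ↔* E2 then E1 and E2 evaluate identically under any assignment.
Under c=0: E1 evaluates to 1, E2 to 0. Distinct ⇒ no rewrite sequence connects them.

NO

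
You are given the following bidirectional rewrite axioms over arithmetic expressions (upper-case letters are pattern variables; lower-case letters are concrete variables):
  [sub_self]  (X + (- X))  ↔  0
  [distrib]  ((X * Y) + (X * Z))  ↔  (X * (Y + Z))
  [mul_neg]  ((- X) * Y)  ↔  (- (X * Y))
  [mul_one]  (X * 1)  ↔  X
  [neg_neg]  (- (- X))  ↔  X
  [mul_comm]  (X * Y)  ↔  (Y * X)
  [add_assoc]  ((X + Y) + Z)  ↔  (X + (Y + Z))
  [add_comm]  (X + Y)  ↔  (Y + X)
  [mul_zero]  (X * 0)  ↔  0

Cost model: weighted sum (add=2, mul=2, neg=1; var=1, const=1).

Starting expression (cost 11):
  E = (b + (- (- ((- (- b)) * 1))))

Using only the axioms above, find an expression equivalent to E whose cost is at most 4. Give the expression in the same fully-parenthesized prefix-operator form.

(b + b)   [cost 4]

step 1: neg_neg (→) rewrites (- (- b)) into b, now (b + (- (- (b * 1))))
step 2: mul_one (→) rewrites (b * 1) into b, now (b + (- (- b)))
step 3: neg_neg (→) rewrites (- (- b)) into b, reaching cost 4 (bound 4)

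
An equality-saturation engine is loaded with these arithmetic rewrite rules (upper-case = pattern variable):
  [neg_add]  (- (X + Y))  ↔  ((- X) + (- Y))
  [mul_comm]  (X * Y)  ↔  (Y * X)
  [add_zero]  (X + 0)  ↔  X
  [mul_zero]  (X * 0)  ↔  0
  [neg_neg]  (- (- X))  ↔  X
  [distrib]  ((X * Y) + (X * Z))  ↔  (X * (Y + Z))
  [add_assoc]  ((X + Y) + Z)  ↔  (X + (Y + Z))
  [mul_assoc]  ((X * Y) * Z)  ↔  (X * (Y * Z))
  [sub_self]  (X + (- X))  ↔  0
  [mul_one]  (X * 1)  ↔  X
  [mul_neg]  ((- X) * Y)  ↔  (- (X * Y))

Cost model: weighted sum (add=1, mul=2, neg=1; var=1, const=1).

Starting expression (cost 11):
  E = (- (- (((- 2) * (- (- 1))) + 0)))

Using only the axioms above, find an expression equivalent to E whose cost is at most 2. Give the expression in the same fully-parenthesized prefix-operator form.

1. [neg_neg →] (- (- (((- 2) * (- (- 1))) + 0)))  →  (((- 2) * (- (- 1))) + 0)
2. [neg_neg →] (- (- 1))  →  1;  E = (((- 2) * 1) + 0)
3. [add_zero →] (((- 2) * 1) + 0)  →  ((- 2) * 1)
4. [mul_one →] ((- 2) * 1)  →  (- 2);  cost 2 ≤ 2, done

(- 2)   [cost 2]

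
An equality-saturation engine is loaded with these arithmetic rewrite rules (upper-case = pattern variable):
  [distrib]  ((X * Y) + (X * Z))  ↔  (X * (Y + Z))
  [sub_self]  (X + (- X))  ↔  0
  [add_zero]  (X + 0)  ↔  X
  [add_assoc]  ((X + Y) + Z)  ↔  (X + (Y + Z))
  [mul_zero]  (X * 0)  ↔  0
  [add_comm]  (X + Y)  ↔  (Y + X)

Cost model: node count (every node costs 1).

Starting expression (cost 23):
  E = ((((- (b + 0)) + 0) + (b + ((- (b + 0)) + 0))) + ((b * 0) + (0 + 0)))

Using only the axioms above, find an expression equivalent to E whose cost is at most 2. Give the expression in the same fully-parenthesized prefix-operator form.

(1) (b + 0)  =[add_zero →]=  b    ⊢ ((((- (b + 0)) + 0) + (b + ((- b) + 0))) + ((b * 0) + (0 + 0)))
(2) (0 + 0)  =[add_zero →]=  0    ⊢ ((((- (b + 0)) + 0) + (b + ((- b) + 0))) + ((b * 0) + 0))
(3) (b + 0)  =[add_zero →]=  b    ⊢ ((((- b) + 0) + (b + ((- b) + 0))) + ((b * 0) + 0))
(4) ((b * 0) + 0)  =[add_zero →]=  (b * 0)    ⊢ ((((- b) + 0) + (b + ((- b) + 0))) + (b * 0))
(5) ((- b) + 0)  =[add_zero →]=  (- b)    ⊢ ((((- b) + 0) + (b + (- b))) + (b * 0))
(6) (b + (- b))  =[sub_self →]=  0    ⊢ ((((- b) + 0) + 0) + (b * 0))
(7) (b * 0)  =[mul_zero →]=  0    ⊢ ((((- b) + 0) + 0) + 0)
(8) ((((- b) + 0) + 0) + 0)  =[add_zero →]=  (((- b) + 0) + 0)
(9) ((- b) + 0)  =[add_zero →]=  (- b)    ⊢ ((- b) + 0)
(10) ((- b) + 0)  =[add_zero →]=  (- b)    ⊢ cost 2, within 2

(- b)   [cost 2]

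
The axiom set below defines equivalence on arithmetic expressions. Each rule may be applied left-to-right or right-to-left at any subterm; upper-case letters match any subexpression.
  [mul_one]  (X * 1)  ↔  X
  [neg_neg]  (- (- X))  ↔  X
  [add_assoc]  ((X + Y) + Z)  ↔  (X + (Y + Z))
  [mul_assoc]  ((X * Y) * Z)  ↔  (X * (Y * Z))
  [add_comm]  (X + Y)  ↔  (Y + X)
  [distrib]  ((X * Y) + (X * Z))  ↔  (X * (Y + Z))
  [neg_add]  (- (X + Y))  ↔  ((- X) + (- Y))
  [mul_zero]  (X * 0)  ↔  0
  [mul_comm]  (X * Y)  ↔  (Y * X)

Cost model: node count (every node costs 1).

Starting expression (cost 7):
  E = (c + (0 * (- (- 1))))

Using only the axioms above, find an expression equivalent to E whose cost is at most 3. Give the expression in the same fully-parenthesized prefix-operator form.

(c + 0)   [cost 3]

step 1: neg_neg (→) rewrites (- (- 1)) into 1, now (c + (0 * 1))
step 2: mul_one (→) rewrites (0 * 1) into 0, reaching cost 3 (bound 3)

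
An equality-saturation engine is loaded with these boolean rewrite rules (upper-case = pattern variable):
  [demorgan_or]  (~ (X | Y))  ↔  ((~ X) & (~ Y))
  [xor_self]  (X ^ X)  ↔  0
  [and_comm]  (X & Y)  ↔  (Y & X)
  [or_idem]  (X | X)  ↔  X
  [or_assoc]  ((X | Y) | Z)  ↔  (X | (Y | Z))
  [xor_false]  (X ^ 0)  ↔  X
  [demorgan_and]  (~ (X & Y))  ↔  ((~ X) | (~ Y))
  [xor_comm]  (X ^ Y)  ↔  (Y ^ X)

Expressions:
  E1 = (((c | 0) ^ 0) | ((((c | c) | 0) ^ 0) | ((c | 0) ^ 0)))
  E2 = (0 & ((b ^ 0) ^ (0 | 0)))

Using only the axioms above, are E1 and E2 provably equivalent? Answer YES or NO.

All listed rules preserve value, hence provable equivalence implies equal values everywhere; look for a separating assignment.
b=0, c=1 gives E1 ↦ 1, E2 ↦ 0; values differ ⇒ not provably equivalent.

NO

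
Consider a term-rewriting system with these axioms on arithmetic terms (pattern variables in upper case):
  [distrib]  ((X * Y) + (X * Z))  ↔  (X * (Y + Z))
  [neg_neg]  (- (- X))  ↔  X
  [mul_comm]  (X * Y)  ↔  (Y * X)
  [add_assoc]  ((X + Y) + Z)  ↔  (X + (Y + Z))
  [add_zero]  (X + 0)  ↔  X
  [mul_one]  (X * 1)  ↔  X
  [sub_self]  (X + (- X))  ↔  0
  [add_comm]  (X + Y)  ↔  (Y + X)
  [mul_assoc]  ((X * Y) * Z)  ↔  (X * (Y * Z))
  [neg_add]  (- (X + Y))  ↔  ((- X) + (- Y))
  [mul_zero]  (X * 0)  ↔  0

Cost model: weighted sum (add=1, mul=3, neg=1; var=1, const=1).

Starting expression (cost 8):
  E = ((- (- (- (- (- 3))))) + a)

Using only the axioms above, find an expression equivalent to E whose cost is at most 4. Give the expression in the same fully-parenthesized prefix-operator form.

1. [neg_neg →] (- (- (- (- (- 3)))))  →  (- (- (- 3)));  E = ((- (- (- 3))) + a)
2. [add_comm →] ((- (- (- 3))) + a)  →  (a + (- (- (- 3))))
3. [neg_neg →] (- (- 3))  →  3;  cost 4 ≤ 4, done

(a + (- 3))   [cost 4]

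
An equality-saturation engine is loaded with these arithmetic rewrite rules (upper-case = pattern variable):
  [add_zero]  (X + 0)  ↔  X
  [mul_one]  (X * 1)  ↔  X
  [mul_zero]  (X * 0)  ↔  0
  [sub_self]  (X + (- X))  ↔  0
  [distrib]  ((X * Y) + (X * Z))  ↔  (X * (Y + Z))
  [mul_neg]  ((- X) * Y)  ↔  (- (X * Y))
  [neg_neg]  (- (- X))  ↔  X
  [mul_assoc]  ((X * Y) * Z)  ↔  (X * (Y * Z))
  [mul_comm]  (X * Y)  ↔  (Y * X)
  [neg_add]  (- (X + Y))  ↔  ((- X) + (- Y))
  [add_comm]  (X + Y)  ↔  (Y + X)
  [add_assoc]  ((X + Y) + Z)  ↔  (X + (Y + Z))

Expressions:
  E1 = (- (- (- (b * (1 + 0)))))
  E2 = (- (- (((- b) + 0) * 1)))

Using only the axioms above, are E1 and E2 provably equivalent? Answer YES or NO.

YES

(1) (1 + 0)  =[add_zero →]=  1    ⊢ (- (- (- (b * 1))))
(2) (- (- (- (b * 1))))  =[neg_neg →]=  (- (b * 1))
(3) (b * 1)  =[mul_one →]=  b    ⊢ (- b)
(4) (- b)  =[neg_neg ←]=  (- (- (- b)))
(5) (- b)  =[add_zero ←]=  ((- b) + 0)    ⊢ (- (- ((- b) + 0)))
(6) ((- b) + 0)  =[mul_one ←]=  (((- b) + 0) * 1)    ⊢ E2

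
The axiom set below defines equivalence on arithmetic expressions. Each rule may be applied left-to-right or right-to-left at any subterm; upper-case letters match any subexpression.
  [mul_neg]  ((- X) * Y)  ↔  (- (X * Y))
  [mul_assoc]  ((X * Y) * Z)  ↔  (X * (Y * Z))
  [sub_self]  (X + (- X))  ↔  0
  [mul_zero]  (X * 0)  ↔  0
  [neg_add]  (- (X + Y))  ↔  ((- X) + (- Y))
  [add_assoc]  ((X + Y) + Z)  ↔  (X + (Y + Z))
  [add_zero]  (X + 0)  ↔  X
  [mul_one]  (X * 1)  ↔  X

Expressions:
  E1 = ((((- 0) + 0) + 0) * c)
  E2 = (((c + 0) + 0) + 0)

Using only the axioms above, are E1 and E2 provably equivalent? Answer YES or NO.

NO

The axioms are sound identities: if E1 ↔* E2 then E1 and E2 evaluate identically under any assignment.
Under c=1: E1 evaluates to 0, E2 to 1. Distinct ⇒ no rewrite sequence connects them.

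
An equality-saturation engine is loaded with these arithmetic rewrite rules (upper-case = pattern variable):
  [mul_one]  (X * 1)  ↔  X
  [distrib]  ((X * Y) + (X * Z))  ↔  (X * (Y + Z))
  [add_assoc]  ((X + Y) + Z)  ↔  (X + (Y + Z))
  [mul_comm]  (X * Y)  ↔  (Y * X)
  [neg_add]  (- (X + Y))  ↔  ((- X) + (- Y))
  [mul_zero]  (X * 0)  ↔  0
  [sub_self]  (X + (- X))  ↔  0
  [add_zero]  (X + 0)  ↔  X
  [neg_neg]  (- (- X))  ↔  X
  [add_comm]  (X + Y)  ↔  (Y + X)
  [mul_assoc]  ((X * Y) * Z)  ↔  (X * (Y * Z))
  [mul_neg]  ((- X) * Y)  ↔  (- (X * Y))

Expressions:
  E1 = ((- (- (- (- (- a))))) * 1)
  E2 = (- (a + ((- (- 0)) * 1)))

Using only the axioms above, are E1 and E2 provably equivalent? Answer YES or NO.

YES

(1) (- (- (- (- (- a)))))  =[neg_neg →]=  (- (- (- a)))    ⊢ ((- (- (- a))) * 1)
(2) ((- (- (- a))) * 1)  =[mul_one →]=  (- (- (- a)))
(3) (- (- (- a)))  =[neg_neg →]=  (- a)
(4) a  =[add_zero ←]=  (a + 0)    ⊢ (- (a + 0))
(5) 0  =[mul_one ←]=  (0 * 1)    ⊢ (- (a + (0 * 1)))
(6) 0  =[neg_neg ←]=  (- (- 0))    ⊢ E2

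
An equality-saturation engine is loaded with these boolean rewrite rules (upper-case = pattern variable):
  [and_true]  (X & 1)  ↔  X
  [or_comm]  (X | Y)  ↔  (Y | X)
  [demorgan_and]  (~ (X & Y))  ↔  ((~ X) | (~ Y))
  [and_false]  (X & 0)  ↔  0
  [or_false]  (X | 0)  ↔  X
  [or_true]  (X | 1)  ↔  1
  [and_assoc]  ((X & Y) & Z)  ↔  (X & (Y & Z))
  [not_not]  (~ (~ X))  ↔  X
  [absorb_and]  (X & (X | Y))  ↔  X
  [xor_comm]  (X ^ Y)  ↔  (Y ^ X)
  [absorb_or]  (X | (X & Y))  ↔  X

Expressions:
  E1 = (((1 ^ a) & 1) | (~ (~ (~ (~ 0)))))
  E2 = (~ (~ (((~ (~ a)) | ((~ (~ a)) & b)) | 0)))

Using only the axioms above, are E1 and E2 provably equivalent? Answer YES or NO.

NO

Every axiom is a valid identity, so a rewrite proof would force E1 and E2 to agree under every assignment.
At a=0, b=0: E1 = 1 but E2 = 0; they differ, so no derivation exists.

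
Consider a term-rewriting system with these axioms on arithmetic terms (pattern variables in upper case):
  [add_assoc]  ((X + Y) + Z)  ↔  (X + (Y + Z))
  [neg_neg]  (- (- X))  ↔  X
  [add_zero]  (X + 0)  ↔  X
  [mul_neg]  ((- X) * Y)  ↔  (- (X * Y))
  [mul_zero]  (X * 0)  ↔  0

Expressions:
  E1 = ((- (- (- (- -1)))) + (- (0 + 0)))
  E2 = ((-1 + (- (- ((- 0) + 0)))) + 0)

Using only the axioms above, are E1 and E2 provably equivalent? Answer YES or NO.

1. [neg_neg →] (- (- -1))  →  -1;  E1 = ((- (- -1)) + (- (0 + 0)))
2. [add_zero →] (0 + 0)  →  0;  E1 = ((- (- -1)) + (- 0))
3. [neg_neg →] (- (- -1))  →  -1;  E1 = (-1 + (- 0))
4. [neg_neg ←] 0  →  (- (- 0));  E1 = (-1 + (- (- (- 0))))
5. [add_zero ←] (-1 + (- (- (- 0))))  →  ((-1 + (- (- (- 0)))) + 0)
6. [add_zero ←] (- 0)  →  ((- 0) + 0);  this is E2

YES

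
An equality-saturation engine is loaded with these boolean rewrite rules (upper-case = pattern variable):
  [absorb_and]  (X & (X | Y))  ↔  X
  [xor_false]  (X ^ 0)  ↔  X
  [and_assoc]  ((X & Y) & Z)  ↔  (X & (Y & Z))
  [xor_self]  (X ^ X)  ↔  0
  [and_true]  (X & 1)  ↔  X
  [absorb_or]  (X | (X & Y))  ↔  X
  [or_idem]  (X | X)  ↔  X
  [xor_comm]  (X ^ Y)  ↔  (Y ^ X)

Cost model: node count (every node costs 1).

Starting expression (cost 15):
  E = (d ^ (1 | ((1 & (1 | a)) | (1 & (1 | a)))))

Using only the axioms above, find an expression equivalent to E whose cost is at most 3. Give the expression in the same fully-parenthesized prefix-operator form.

step 1: or_idem (→) rewrites ((1 & (1 | a)) | (1 & (1 | a))) into (1 & (1 | a)), now (d ^ (1 | (1 & (1 | a))))
step 2: absorb_and (→) rewrites (1 & (1 | a)) into 1, now (d ^ (1 | 1))
step 3: or_idem (→) rewrites (1 | 1) into 1, reaching cost 3 (bound 3)

(d ^ 1)   [cost 3]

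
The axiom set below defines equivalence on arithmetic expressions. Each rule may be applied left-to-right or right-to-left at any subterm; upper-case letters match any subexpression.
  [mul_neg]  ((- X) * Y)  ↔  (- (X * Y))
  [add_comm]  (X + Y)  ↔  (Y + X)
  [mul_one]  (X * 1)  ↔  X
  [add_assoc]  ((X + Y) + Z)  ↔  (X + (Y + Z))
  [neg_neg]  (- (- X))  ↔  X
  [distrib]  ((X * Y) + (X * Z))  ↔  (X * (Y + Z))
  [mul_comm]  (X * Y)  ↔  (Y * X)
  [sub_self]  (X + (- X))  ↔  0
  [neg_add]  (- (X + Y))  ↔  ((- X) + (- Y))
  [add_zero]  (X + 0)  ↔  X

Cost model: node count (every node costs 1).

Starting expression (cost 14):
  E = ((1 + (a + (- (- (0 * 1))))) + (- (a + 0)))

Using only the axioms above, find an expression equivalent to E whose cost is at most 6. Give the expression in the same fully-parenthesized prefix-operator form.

((1 + a) + (- a))   [cost 6]

(1) (- (- (0 * 1)))  =[neg_neg →]=  (0 * 1)    ⊢ ((1 + (a + (0 * 1))) + (- (a + 0)))
(2) (0 * 1)  =[mul_one →]=  0    ⊢ ((1 + (a + 0)) + (- (a + 0)))
(3) (a + 0)  =[add_zero →]=  a    ⊢ ((1 + (a + 0)) + (- a))
(4) (a + 0)  =[add_zero →]=  a    ⊢ cost 6, within 6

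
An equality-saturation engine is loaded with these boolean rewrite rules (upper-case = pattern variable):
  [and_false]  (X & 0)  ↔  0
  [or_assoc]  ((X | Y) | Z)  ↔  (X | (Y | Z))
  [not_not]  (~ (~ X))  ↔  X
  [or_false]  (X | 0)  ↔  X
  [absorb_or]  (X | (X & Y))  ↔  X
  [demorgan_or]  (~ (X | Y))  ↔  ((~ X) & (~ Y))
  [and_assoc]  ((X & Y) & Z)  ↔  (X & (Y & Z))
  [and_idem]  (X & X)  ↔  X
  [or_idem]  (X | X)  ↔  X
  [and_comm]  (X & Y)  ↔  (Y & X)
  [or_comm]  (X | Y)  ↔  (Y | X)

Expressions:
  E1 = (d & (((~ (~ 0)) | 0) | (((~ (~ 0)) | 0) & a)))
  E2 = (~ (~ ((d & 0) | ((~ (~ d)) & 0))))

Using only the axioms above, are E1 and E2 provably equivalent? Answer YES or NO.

YES

(1) (((~ (~ 0)) | 0) | (((~ (~ 0)) | 0) & a))  =[absorb_or →]=  ((~ (~ 0)) | 0)    ⊢ (d & ((~ (~ 0)) | 0))
(2) (~ (~ 0))  =[not_not →]=  0    ⊢ (d & (0 | 0))
(3) (0 | 0)  =[or_false →]=  0    ⊢ (d & 0)
(4) (d & 0)  =[not_not ←]=  (~ (~ (d & 0)))
(5) (d & 0)  =[or_idem ←]=  ((d & 0) | (d & 0))    ⊢ (~ (~ ((d & 0) | (d & 0))))
(6) d  =[not_not ←]=  (~ (~ d))    ⊢ E2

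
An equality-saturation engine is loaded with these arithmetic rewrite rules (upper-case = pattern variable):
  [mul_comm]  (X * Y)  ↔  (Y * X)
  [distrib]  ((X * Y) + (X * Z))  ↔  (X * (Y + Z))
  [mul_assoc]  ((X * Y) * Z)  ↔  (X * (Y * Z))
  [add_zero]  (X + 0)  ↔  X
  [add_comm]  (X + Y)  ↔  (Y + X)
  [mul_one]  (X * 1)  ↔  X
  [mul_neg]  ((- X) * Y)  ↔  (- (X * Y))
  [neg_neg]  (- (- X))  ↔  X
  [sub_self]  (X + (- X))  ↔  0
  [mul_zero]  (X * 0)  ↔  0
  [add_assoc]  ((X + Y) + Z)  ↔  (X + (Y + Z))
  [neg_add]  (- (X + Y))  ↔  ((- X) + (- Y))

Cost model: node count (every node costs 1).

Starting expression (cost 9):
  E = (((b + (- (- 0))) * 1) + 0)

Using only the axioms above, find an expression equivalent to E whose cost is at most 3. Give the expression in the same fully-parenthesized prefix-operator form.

(b + 0)   [cost 3]

(1) (((b + (- (- 0))) * 1) + 0)  =[add_zero →]=  ((b + (- (- 0))) * 1)
(2) ((b + (- (- 0))) * 1)  =[mul_one →]=  (b + (- (- 0)))
(3) (- (- 0))  =[neg_neg →]=  0    ⊢ cost 3, within 3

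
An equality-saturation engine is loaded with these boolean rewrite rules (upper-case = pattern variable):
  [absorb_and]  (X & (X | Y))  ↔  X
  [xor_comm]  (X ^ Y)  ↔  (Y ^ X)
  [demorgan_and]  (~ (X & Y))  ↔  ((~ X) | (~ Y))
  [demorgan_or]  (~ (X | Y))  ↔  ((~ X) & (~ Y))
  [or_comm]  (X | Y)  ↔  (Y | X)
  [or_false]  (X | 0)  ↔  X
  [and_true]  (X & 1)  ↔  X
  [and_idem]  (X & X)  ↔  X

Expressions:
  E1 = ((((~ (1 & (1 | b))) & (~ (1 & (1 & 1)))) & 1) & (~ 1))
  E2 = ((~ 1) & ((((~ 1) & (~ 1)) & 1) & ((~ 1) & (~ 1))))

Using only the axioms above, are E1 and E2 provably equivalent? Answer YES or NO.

YES

1. [and_true →] (((~ (1 & (1 | b))) & (~ (1 & (1 & 1)))) & 1)  →  ((~ (1 & (1 | b))) & (~ (1 & (1 & 1))));  E1 = (((~ (1 & (1 | b))) & (~ (1 & (1 & 1)))) & (~ 1))
2. [absorb_and →] (1 & (1 | b))  →  1;  E1 = (((~ 1) & (~ (1 & (1 & 1)))) & (~ 1))
3. [and_idem →] (1 & 1)  →  1;  E1 = (((~ 1) & (~ (1 & 1))) & (~ 1))
4. [and_idem →] (1 & 1)  →  1;  E1 = (((~ 1) & (~ 1)) & (~ 1))
5. [and_idem →] ((~ 1) & (~ 1))  →  (~ 1);  E1 = ((~ 1) & (~ 1))
6. [and_idem ←] (~ 1)  →  ((~ 1) & (~ 1));  E1 = ((~ 1) & ((~ 1) & (~ 1)))
7. [and_idem ←] ((~ 1) & (~ 1))  →  (((~ 1) & (~ 1)) & ((~ 1) & (~ 1)));  E1 = ((~ 1) & (((~ 1) & (~ 1)) & ((~ 1) & (~ 1))))
8. [and_true ←] ((~ 1) & (~ 1))  →  (((~ 1) & (~ 1)) & 1);  this is E2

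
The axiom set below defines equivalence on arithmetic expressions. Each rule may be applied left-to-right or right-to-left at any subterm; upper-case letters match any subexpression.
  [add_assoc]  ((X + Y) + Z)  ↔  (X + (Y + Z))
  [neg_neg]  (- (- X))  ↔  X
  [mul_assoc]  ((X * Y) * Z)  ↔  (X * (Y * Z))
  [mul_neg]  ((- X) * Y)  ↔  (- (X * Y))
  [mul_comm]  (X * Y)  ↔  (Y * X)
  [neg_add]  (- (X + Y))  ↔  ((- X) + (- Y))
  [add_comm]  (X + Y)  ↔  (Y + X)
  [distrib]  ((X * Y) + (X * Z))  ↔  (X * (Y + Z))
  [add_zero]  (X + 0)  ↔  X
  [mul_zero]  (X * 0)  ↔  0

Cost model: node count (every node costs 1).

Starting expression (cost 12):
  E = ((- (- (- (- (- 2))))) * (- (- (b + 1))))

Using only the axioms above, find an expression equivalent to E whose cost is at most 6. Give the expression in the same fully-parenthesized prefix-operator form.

1. [neg_neg →] (- (- (b + 1)))  →  (b + 1);  E = ((- (- (- (- (- 2))))) * (b + 1))
2. [neg_neg →] (- (- (- 2)))  →  (- 2);  E = ((- (- (- 2))) * (b + 1))
3. [neg_neg →] (- (- (- 2)))  →  (- 2);  cost 6 ≤ 6, done

((- 2) * (b + 1))   [cost 6]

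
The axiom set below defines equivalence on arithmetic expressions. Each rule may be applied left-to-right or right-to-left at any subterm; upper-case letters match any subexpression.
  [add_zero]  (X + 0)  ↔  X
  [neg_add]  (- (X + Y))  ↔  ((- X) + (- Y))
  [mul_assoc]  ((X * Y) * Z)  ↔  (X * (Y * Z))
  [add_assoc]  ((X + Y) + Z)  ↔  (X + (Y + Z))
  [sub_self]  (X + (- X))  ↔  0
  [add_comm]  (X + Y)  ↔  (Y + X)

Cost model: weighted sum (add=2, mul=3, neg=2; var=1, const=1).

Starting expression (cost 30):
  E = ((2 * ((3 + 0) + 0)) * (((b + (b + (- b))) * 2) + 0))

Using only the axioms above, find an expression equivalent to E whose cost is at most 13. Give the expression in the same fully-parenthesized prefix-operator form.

step 1: sub_self (→) rewrites (b + (- b)) into 0, now ((2 * ((3 + 0) + 0)) * (((b + 0) * 2) + 0))
step 2: add_zero (→) rewrites (((b + 0) * 2) + 0) into ((b + 0) * 2), now ((2 * ((3 + 0) + 0)) * ((b + 0) * 2))
step 3: add_zero (→) rewrites (3 + 0) into 3, now ((2 * (3 + 0)) * ((b + 0) * 2))
step 4: add_zero (→) rewrites (3 + 0) into 3, now ((2 * 3) * ((b + 0) * 2))
step 5: add_zero (→) rewrites (b + 0) into b, reaching cost 13 (bound 13)

((2 * 3) * (b * 2))   [cost 13]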